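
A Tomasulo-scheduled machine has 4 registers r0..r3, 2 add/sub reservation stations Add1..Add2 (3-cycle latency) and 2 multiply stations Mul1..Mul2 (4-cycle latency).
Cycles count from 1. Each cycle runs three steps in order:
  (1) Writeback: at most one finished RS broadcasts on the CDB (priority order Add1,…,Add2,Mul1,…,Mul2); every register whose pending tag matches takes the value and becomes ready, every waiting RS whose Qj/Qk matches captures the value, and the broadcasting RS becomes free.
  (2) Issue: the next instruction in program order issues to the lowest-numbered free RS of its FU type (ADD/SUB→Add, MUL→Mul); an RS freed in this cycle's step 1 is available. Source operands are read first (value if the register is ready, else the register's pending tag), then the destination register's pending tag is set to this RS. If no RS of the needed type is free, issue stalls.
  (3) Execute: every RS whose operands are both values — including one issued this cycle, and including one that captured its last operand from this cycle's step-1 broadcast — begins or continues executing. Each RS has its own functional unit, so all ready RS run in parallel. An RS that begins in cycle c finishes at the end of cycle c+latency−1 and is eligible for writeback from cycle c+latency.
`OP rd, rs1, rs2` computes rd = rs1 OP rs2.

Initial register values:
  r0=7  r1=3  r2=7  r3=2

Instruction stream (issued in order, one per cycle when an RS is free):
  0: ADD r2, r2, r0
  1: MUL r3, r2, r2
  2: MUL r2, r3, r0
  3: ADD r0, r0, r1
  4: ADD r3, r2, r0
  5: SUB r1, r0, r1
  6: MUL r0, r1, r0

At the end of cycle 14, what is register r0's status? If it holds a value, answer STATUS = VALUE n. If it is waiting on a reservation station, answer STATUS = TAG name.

  c1: issue ADD r2<-Add1  regs: r0:7,r1:3,r2:Add1,r3:2
  c2: issue MUL r3<-Mul1  regs: r0:7,r1:3,r2:Add1,r3:Mul1
  c3: issue MUL r2<-Mul2  regs: r0:7,r1:3,r2:Mul2,r3:Mul1
  c4: CDB Add1=14; issue ADD r0<-Add1  regs: r0:Add1,r1:3,r2:Mul2,r3:Mul1
  c5: issue ADD r3<-Add2  regs: r0:Add1,r1:3,r2:Mul2,r3:Add2
  c6: stall  regs: r0:Add1,r1:3,r2:Mul2,r3:Add2
  c7: CDB Add1=10; issue SUB r1<-Add1  regs: r0:10,r1:Add1,r2:Mul2,r3:Add2
  c8: CDB Mul1=196; issue MUL r0<-Mul1  regs: r0:Mul1,r1:Add1,r2:Mul2,r3:Add2
  c9: -  regs: r0:Mul1,r1:Add1,r2:Mul2,r3:Add2
  c10: CDB Add1=7  regs: r0:Mul1,r1:7,r2:Mul2,r3:Add2
  c11: -  regs: r0:Mul1,r1:7,r2:Mul2,r3:Add2
  c12: CDB Mul2=1372  regs: r0:Mul1,r1:7,r2:1372,r3:Add2
  c13: -  regs: r0:Mul1,r1:7,r2:1372,r3:Add2
  c14: CDB Mul1=70  regs: r0:70,r1:7,r2:1372,r3:Add2

STATUS = VALUE 70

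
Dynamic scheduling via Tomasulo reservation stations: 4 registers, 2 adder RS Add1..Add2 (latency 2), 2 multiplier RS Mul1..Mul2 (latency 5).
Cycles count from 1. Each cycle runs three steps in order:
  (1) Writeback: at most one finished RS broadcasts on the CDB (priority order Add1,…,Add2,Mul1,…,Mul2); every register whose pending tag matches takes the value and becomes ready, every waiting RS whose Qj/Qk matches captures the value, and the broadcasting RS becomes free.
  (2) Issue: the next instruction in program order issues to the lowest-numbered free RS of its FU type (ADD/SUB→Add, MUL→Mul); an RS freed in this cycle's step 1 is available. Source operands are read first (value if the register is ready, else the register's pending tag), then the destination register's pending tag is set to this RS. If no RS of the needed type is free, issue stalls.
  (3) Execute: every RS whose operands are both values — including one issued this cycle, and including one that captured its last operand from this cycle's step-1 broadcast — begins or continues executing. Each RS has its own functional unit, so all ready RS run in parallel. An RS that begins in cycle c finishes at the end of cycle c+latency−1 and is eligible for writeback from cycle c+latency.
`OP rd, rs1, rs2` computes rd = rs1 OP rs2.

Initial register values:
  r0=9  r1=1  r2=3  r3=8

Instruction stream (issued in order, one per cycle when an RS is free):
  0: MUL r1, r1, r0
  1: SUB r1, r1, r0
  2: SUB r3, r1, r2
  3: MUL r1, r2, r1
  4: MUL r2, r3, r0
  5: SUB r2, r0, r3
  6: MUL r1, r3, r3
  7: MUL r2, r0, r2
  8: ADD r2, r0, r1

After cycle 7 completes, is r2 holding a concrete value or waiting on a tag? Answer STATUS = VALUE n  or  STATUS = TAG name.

c1: issue MUL r1<-Mul1 | r0:9,r1:Mul1,r2:3,r3:8
c2: issue SUB r1<-Add1 | r0:9,r1:Add1,r2:3,r3:8
c3: issue SUB r3<-Add2 | r0:9,r1:Add1,r2:3,r3:Add2
c4: issue MUL r1<-Mul2 | r0:9,r1:Mul2,r2:3,r3:Add2
c5: stall | r0:9,r1:Mul2,r2:3,r3:Add2
c6: CDB Mul1=9; issue MUL r2<-Mul1 | r0:9,r1:Mul2,r2:Mul1,r3:Add2
c7: stall | r0:9,r1:Mul2,r2:Mul1,r3:Add2

STATUS = TAG Mul1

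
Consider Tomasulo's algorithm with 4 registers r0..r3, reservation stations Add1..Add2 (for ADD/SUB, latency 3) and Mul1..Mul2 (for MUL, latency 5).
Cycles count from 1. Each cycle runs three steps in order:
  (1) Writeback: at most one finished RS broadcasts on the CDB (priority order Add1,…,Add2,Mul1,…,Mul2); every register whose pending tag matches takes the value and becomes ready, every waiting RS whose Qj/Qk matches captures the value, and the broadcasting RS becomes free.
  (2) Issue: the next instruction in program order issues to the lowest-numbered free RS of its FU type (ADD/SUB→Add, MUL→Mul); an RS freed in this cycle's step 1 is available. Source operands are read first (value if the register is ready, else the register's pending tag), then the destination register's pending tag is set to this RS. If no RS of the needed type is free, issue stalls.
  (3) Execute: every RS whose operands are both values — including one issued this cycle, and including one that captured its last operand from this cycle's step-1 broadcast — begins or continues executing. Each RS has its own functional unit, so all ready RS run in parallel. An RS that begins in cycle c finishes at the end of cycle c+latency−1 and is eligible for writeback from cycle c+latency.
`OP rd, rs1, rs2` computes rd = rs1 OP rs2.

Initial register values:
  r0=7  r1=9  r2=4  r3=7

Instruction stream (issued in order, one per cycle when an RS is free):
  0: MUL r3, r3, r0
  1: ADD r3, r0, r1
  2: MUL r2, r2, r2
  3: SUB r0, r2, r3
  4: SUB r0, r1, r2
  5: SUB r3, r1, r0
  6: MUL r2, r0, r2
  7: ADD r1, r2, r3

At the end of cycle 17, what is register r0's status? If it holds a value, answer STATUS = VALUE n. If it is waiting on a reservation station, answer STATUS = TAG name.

STATUS = VALUE -7

cycle 1: issue MUL r3<-Mul1 // r0:7,r1:9,r2:4,r3:Mul1
cycle 2: issue ADD r3<-Add1 // r0:7,r1:9,r2:4,r3:Add1
cycle 3: issue MUL r2<-Mul2 // r0:7,r1:9,r2:Mul2,r3:Add1
cycle 4: issue SUB r0<-Add2 // r0:Add2,r1:9,r2:Mul2,r3:Add1
cycle 5: CDB Add1=16; issue SUB r0<-Add1 // r0:Add1,r1:9,r2:Mul2,r3:16
cycle 6: CDB Mul1=49; stall // r0:Add1,r1:9,r2:Mul2,r3:16
cycle 7: stall // r0:Add1,r1:9,r2:Mul2,r3:16
cycle 8: CDB Mul2=16; stall // r0:Add1,r1:9,r2:16,r3:16
cycle 9: stall // r0:Add1,r1:9,r2:16,r3:16
cycle 10: stall // r0:Add1,r1:9,r2:16,r3:16
cycle 11: CDB Add1=-7; issue SUB r3<-Add1 // r0:-7,r1:9,r2:16,r3:Add1
cycle 12: CDB Add2=0; issue MUL r2<-Mul1 // r0:-7,r1:9,r2:Mul1,r3:Add1
cycle 13: issue ADD r1<-Add2 // r0:-7,r1:Add2,r2:Mul1,r3:Add1
cycle 14: CDB Add1=16 // r0:-7,r1:Add2,r2:Mul1,r3:16
cycle 15: - // r0:-7,r1:Add2,r2:Mul1,r3:16
cycle 16: - // r0:-7,r1:Add2,r2:Mul1,r3:16
cycle 17: CDB Mul1=-112 // r0:-7,r1:Add2,r2:-112,r3:16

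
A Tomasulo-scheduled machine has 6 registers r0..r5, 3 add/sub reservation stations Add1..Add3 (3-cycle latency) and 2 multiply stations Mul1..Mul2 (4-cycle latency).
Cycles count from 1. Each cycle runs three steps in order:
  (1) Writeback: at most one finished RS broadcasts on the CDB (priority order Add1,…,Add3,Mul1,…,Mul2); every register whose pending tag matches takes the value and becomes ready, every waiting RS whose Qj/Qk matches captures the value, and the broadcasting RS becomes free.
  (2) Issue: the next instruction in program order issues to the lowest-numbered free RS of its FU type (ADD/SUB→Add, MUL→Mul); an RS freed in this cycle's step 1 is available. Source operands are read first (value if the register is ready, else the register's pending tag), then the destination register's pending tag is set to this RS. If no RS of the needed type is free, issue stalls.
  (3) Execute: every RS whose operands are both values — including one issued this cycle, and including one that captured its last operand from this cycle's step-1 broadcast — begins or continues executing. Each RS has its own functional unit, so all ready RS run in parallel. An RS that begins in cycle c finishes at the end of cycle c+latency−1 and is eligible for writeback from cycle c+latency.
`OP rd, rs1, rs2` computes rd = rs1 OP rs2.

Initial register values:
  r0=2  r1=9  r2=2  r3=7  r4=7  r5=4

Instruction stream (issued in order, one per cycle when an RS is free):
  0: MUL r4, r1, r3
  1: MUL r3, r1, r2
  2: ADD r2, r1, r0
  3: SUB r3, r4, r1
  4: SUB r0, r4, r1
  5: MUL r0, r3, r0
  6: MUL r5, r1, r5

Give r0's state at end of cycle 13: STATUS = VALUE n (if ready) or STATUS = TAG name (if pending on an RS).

STATUS = VALUE 2916

c1: issue MUL r4<-Mul1 | r0:2,r1:9,r2:2,r3:7,r4:Mul1,r5:4
c2: issue MUL r3<-Mul2 | r0:2,r1:9,r2:2,r3:Mul2,r4:Mul1,r5:4
c3: issue ADD r2<-Add1 | r0:2,r1:9,r2:Add1,r3:Mul2,r4:Mul1,r5:4
c4: issue SUB r3<-Add2 | r0:2,r1:9,r2:Add1,r3:Add2,r4:Mul1,r5:4
c5: CDB Mul1=63; issue SUB r0<-Add3 | r0:Add3,r1:9,r2:Add1,r3:Add2,r4:63,r5:4
c6: CDB Add1=11; issue MUL r0<-Mul1 | r0:Mul1,r1:9,r2:11,r3:Add2,r4:63,r5:4
c7: CDB Mul2=18; issue MUL r5<-Mul2 | r0:Mul1,r1:9,r2:11,r3:Add2,r4:63,r5:Mul2
c8: CDB Add2=54 | r0:Mul1,r1:9,r2:11,r3:54,r4:63,r5:Mul2
c9: CDB Add3=54 | r0:Mul1,r1:9,r2:11,r3:54,r4:63,r5:Mul2
c10: - | r0:Mul1,r1:9,r2:11,r3:54,r4:63,r5:Mul2
c11: CDB Mul2=36 | r0:Mul1,r1:9,r2:11,r3:54,r4:63,r5:36
c12: - | r0:Mul1,r1:9,r2:11,r3:54,r4:63,r5:36
c13: CDB Mul1=2916 | r0:2916,r1:9,r2:11,r3:54,r4:63,r5:36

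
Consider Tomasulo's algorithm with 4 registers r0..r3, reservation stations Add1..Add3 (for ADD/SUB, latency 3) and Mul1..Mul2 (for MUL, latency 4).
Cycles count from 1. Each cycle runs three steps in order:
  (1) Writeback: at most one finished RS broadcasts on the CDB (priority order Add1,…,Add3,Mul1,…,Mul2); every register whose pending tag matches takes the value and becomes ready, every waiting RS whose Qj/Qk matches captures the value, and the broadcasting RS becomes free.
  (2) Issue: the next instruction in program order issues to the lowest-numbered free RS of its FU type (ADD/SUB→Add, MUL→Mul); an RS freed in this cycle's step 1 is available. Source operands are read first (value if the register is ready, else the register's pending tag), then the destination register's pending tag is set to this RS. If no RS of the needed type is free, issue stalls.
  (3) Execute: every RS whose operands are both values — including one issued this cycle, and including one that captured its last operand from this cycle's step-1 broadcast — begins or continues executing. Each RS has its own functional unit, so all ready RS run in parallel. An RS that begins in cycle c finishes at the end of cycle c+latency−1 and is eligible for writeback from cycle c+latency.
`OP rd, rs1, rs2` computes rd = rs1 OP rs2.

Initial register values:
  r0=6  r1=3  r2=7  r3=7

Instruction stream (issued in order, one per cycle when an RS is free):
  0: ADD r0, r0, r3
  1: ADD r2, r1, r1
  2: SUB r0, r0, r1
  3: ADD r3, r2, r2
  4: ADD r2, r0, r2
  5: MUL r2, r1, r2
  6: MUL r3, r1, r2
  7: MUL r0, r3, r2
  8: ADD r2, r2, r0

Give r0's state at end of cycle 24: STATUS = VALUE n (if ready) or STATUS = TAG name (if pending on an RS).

STATUS = VALUE 6912

  c1: issue ADD r0<-Add1  regs: r0:Add1,r1:3,r2:7,r3:7
  c2: issue ADD r2<-Add2  regs: r0:Add1,r1:3,r2:Add2,r3:7
  c3: issue SUB r0<-Add3  regs: r0:Add3,r1:3,r2:Add2,r3:7
  c4: CDB Add1=13; issue ADD r3<-Add1  regs: r0:Add3,r1:3,r2:Add2,r3:Add1
  c5: CDB Add2=6; issue ADD r2<-Add2  regs: r0:Add3,r1:3,r2:Add2,r3:Add1
  c6: issue MUL r2<-Mul1  regs: r0:Add3,r1:3,r2:Mul1,r3:Add1
  c7: CDB Add3=10; issue MUL r3<-Mul2  regs: r0:10,r1:3,r2:Mul1,r3:Mul2
  c8: CDB Add1=12; stall  regs: r0:10,r1:3,r2:Mul1,r3:Mul2
  c9: stall  regs: r0:10,r1:3,r2:Mul1,r3:Mul2
  c10: CDB Add2=16; stall  regs: r0:10,r1:3,r2:Mul1,r3:Mul2
  c11: stall  regs: r0:10,r1:3,r2:Mul1,r3:Mul2
  c12: stall  regs: r0:10,r1:3,r2:Mul1,r3:Mul2
  c13: stall  regs: r0:10,r1:3,r2:Mul1,r3:Mul2
  c14: CDB Mul1=48; issue MUL r0<-Mul1  regs: r0:Mul1,r1:3,r2:48,r3:Mul2
  c15: issue ADD r2<-Add1  regs: r0:Mul1,r1:3,r2:Add1,r3:Mul2
  c16: -  regs: r0:Mul1,r1:3,r2:Add1,r3:Mul2
  c17: -  regs: r0:Mul1,r1:3,r2:Add1,r3:Mul2
  c18: CDB Mul2=144  regs: r0:Mul1,r1:3,r2:Add1,r3:144
  c19: -  regs: r0:Mul1,r1:3,r2:Add1,r3:144
  c20: -  regs: r0:Mul1,r1:3,r2:Add1,r3:144
  c21: -  regs: r0:Mul1,r1:3,r2:Add1,r3:144
  c22: CDB Mul1=6912  regs: r0:6912,r1:3,r2:Add1,r3:144
  c23: -  regs: r0:6912,r1:3,r2:Add1,r3:144
  c24: -  regs: r0:6912,r1:3,r2:Add1,r3:144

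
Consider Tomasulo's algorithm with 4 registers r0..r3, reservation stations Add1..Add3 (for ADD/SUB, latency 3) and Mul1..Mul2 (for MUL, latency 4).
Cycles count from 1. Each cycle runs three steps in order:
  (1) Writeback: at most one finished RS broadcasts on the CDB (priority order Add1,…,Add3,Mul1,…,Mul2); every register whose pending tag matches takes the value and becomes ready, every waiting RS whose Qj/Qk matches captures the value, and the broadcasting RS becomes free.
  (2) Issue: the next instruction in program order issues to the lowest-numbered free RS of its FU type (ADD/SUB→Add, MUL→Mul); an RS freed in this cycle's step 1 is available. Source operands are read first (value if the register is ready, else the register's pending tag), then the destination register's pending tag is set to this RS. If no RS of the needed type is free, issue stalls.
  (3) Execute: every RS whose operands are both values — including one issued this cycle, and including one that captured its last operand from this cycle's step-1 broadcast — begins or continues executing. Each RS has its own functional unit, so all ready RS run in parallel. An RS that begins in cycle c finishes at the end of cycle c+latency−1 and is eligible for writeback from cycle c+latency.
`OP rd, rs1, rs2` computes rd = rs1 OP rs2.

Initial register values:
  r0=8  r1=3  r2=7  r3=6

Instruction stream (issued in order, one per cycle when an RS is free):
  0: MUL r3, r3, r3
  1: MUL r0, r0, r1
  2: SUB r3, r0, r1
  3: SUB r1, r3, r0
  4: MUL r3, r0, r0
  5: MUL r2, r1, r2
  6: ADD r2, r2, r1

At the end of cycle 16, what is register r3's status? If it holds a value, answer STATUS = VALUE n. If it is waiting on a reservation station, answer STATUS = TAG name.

STATUS = VALUE 576

cycle 1: issue MUL r3<-Mul1 // r0:8,r1:3,r2:7,r3:Mul1
cycle 2: issue MUL r0<-Mul2 // r0:Mul2,r1:3,r2:7,r3:Mul1
cycle 3: issue SUB r3<-Add1 // r0:Mul2,r1:3,r2:7,r3:Add1
cycle 4: issue SUB r1<-Add2 // r0:Mul2,r1:Add2,r2:7,r3:Add1
cycle 5: CDB Mul1=36; issue MUL r3<-Mul1 // r0:Mul2,r1:Add2,r2:7,r3:Mul1
cycle 6: CDB Mul2=24; issue MUL r2<-Mul2 // r0:24,r1:Add2,r2:Mul2,r3:Mul1
cycle 7: issue ADD r2<-Add3 // r0:24,r1:Add2,r2:Add3,r3:Mul1
cycle 8: - // r0:24,r1:Add2,r2:Add3,r3:Mul1
cycle 9: CDB Add1=21 // r0:24,r1:Add2,r2:Add3,r3:Mul1
cycle 10: CDB Mul1=576 // r0:24,r1:Add2,r2:Add3,r3:576
cycle 11: - // r0:24,r1:Add2,r2:Add3,r3:576
cycle 12: CDB Add2=-3 // r0:24,r1:-3,r2:Add3,r3:576
cycle 13: - // r0:24,r1:-3,r2:Add3,r3:576
cycle 14: - // r0:24,r1:-3,r2:Add3,r3:576
cycle 15: - // r0:24,r1:-3,r2:Add3,r3:576
cycle 16: CDB Mul2=-21 // r0:24,r1:-3,r2:Add3,r3:576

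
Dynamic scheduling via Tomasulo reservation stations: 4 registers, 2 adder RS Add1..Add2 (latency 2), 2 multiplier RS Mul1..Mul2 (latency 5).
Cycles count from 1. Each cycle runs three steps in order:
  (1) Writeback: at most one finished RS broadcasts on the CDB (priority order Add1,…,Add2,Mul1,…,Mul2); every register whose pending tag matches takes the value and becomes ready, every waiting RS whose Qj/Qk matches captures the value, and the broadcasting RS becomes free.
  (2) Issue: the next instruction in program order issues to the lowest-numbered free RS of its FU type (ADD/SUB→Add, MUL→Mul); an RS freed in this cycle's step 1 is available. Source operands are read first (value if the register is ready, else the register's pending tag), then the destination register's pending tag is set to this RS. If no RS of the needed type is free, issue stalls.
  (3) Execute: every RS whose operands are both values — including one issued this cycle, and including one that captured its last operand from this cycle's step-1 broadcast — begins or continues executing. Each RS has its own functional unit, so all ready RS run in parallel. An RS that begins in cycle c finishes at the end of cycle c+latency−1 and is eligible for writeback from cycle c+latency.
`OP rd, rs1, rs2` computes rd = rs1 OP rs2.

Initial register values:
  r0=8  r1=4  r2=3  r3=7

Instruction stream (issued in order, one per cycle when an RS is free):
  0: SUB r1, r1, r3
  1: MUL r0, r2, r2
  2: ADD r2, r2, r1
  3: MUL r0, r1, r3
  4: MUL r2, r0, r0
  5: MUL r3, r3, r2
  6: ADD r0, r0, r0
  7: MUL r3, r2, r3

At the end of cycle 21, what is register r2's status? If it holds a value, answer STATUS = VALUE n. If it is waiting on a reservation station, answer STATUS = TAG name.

  c1: issue SUB r1<-Add1  regs: r0:8,r1:Add1,r2:3,r3:7
  c2: issue MUL r0<-Mul1  regs: r0:Mul1,r1:Add1,r2:3,r3:7
  c3: CDB Add1=-3; issue ADD r2<-Add1  regs: r0:Mul1,r1:-3,r2:Add1,r3:7
  c4: issue MUL r0<-Mul2  regs: r0:Mul2,r1:-3,r2:Add1,r3:7
  c5: CDB Add1=0; stall  regs: r0:Mul2,r1:-3,r2:0,r3:7
  c6: stall  regs: r0:Mul2,r1:-3,r2:0,r3:7
  c7: CDB Mul1=9; issue MUL r2<-Mul1  regs: r0:Mul2,r1:-3,r2:Mul1,r3:7
  c8: stall  regs: r0:Mul2,r1:-3,r2:Mul1,r3:7
  c9: CDB Mul2=-21; issue MUL r3<-Mul2  regs: r0:-21,r1:-3,r2:Mul1,r3:Mul2
  c10: issue ADD r0<-Add1  regs: r0:Add1,r1:-3,r2:Mul1,r3:Mul2
  c11: stall  regs: r0:Add1,r1:-3,r2:Mul1,r3:Mul2
  c12: CDB Add1=-42; stall  regs: r0:-42,r1:-3,r2:Mul1,r3:Mul2
  c13: stall  regs: r0:-42,r1:-3,r2:Mul1,r3:Mul2
  c14: CDB Mul1=441; issue MUL r3<-Mul1  regs: r0:-42,r1:-3,r2:441,r3:Mul1
  c15: -  regs: r0:-42,r1:-3,r2:441,r3:Mul1
  c16: -  regs: r0:-42,r1:-3,r2:441,r3:Mul1
  c17: -  regs: r0:-42,r1:-3,r2:441,r3:Mul1
  c18: -  regs: r0:-42,r1:-3,r2:441,r3:Mul1
  c19: CDB Mul2=3087  regs: r0:-42,r1:-3,r2:441,r3:Mul1
  c20: -  regs: r0:-42,r1:-3,r2:441,r3:Mul1
  c21: -  regs: r0:-42,r1:-3,r2:441,r3:Mul1

STATUS = VALUE 441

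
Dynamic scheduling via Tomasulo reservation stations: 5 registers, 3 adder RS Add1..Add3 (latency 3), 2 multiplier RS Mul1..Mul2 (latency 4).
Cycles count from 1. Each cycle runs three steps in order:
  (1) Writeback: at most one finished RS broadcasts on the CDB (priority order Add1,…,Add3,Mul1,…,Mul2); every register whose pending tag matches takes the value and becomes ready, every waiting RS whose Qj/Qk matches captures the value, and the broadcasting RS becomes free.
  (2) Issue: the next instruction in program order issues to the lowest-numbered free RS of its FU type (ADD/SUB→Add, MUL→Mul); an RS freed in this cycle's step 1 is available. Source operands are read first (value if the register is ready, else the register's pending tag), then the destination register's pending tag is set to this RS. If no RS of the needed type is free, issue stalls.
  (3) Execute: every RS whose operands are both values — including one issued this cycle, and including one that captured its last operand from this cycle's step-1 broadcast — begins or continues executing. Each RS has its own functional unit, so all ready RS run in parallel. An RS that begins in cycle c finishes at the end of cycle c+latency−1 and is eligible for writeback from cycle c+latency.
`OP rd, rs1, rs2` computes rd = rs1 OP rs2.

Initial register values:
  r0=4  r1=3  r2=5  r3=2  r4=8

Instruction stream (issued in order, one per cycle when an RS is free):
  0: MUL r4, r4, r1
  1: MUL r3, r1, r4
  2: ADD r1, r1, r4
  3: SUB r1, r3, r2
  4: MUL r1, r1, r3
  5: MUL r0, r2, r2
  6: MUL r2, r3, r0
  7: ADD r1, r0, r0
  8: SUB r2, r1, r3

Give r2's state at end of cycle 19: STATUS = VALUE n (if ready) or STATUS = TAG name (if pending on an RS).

STATUS = TAG Add2

cycle 1: issue MUL r4<-Mul1 // r0:4,r1:3,r2:5,r3:2,r4:Mul1
cycle 2: issue MUL r3<-Mul2 // r0:4,r1:3,r2:5,r3:Mul2,r4:Mul1
cycle 3: issue ADD r1<-Add1 // r0:4,r1:Add1,r2:5,r3:Mul2,r4:Mul1
cycle 4: issue SUB r1<-Add2 // r0:4,r1:Add2,r2:5,r3:Mul2,r4:Mul1
cycle 5: CDB Mul1=24; issue MUL r1<-Mul1 // r0:4,r1:Mul1,r2:5,r3:Mul2,r4:24
cycle 6: stall // r0:4,r1:Mul1,r2:5,r3:Mul2,r4:24
cycle 7: stall // r0:4,r1:Mul1,r2:5,r3:Mul2,r4:24
cycle 8: CDB Add1=27; stall // r0:4,r1:Mul1,r2:5,r3:Mul2,r4:24
cycle 9: CDB Mul2=72; issue MUL r0<-Mul2 // r0:Mul2,r1:Mul1,r2:5,r3:72,r4:24
cycle 10: stall // r0:Mul2,r1:Mul1,r2:5,r3:72,r4:24
cycle 11: stall // r0:Mul2,r1:Mul1,r2:5,r3:72,r4:24
cycle 12: CDB Add2=67; stall // r0:Mul2,r1:Mul1,r2:5,r3:72,r4:24
cycle 13: CDB Mul2=25; issue MUL r2<-Mul2 // r0:25,r1:Mul1,r2:Mul2,r3:72,r4:24
cycle 14: issue ADD r1<-Add1 // r0:25,r1:Add1,r2:Mul2,r3:72,r4:24
cycle 15: issue SUB r2<-Add2 // r0:25,r1:Add1,r2:Add2,r3:72,r4:24
cycle 16: CDB Mul1=4824 // r0:25,r1:Add1,r2:Add2,r3:72,r4:24
cycle 17: CDB Add1=50 // r0:25,r1:50,r2:Add2,r3:72,r4:24
cycle 18: CDB Mul2=1800 // r0:25,r1:50,r2:Add2,r3:72,r4:24
cycle 19: - // r0:25,r1:50,r2:Add2,r3:72,r4:24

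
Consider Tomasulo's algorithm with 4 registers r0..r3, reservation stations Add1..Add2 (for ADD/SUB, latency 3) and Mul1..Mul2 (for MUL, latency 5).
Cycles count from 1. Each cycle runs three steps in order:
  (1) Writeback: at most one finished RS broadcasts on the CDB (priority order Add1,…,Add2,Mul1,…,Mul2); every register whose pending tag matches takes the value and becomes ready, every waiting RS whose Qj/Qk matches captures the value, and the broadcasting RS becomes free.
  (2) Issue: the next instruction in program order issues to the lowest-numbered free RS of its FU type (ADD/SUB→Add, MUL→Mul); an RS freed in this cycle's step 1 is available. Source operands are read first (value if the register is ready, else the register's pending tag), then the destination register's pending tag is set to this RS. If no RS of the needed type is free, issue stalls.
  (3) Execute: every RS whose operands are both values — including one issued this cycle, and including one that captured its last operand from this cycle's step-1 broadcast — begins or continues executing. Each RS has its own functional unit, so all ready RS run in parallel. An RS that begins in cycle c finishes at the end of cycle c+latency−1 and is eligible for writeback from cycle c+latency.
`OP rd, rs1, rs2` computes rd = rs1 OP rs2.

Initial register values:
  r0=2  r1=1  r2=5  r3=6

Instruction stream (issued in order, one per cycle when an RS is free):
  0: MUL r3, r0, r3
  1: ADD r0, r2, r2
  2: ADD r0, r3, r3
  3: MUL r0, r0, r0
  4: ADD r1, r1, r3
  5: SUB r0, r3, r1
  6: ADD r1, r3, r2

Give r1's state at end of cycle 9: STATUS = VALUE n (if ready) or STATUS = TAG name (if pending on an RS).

c1: issue MUL r3<-Mul1 | r0:2,r1:1,r2:5,r3:Mul1
c2: issue ADD r0<-Add1 | r0:Add1,r1:1,r2:5,r3:Mul1
c3: issue ADD r0<-Add2 | r0:Add2,r1:1,r2:5,r3:Mul1
c4: issue MUL r0<-Mul2 | r0:Mul2,r1:1,r2:5,r3:Mul1
c5: CDB Add1=10; issue ADD r1<-Add1 | r0:Mul2,r1:Add1,r2:5,r3:Mul1
c6: CDB Mul1=12; stall | r0:Mul2,r1:Add1,r2:5,r3:12
c7: stall | r0:Mul2,r1:Add1,r2:5,r3:12
c8: stall | r0:Mul2,r1:Add1,r2:5,r3:12
c9: CDB Add1=13; issue SUB r0<-Add1 | r0:Add1,r1:13,r2:5,r3:12

STATUS = VALUE 13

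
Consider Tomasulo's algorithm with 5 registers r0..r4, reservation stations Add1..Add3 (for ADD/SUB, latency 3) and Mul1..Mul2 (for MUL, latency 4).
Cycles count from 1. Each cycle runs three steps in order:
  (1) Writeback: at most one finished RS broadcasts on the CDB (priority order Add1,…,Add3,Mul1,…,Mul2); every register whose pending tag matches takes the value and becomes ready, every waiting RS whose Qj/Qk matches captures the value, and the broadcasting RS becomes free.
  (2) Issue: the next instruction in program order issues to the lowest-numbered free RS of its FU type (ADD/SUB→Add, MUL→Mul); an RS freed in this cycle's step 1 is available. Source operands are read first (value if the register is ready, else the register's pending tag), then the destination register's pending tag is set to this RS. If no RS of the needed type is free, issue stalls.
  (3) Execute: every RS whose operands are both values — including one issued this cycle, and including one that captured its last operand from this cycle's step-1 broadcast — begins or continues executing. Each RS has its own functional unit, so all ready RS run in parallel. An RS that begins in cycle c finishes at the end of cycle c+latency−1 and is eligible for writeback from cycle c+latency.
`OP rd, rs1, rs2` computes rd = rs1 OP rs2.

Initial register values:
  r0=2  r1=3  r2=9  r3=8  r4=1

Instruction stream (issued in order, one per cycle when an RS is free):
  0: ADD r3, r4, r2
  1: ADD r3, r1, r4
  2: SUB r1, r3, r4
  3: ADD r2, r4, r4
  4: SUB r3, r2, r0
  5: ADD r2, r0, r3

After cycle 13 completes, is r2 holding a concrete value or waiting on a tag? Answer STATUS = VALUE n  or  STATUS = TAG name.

STATUS = VALUE 2

  c1: issue ADD r3<-Add1  regs: r0:2,r1:3,r2:9,r3:Add1,r4:1
  c2: issue ADD r3<-Add2  regs: r0:2,r1:3,r2:9,r3:Add2,r4:1
  c3: issue SUB r1<-Add3  regs: r0:2,r1:Add3,r2:9,r3:Add2,r4:1
  c4: CDB Add1=10; issue ADD r2<-Add1  regs: r0:2,r1:Add3,r2:Add1,r3:Add2,r4:1
  c5: CDB Add2=4; issue SUB r3<-Add2  regs: r0:2,r1:Add3,r2:Add1,r3:Add2,r4:1
  c6: stall  regs: r0:2,r1:Add3,r2:Add1,r3:Add2,r4:1
  c7: CDB Add1=2; issue ADD r2<-Add1  regs: r0:2,r1:Add3,r2:Add1,r3:Add2,r4:1
  c8: CDB Add3=3  regs: r0:2,r1:3,r2:Add1,r3:Add2,r4:1
  c9: -  regs: r0:2,r1:3,r2:Add1,r3:Add2,r4:1
  c10: CDB Add2=0  regs: r0:2,r1:3,r2:Add1,r3:0,r4:1
  c11: -  regs: r0:2,r1:3,r2:Add1,r3:0,r4:1
  c12: -  regs: r0:2,r1:3,r2:Add1,r3:0,r4:1
  c13: CDB Add1=2  regs: r0:2,r1:3,r2:2,r3:0,r4:1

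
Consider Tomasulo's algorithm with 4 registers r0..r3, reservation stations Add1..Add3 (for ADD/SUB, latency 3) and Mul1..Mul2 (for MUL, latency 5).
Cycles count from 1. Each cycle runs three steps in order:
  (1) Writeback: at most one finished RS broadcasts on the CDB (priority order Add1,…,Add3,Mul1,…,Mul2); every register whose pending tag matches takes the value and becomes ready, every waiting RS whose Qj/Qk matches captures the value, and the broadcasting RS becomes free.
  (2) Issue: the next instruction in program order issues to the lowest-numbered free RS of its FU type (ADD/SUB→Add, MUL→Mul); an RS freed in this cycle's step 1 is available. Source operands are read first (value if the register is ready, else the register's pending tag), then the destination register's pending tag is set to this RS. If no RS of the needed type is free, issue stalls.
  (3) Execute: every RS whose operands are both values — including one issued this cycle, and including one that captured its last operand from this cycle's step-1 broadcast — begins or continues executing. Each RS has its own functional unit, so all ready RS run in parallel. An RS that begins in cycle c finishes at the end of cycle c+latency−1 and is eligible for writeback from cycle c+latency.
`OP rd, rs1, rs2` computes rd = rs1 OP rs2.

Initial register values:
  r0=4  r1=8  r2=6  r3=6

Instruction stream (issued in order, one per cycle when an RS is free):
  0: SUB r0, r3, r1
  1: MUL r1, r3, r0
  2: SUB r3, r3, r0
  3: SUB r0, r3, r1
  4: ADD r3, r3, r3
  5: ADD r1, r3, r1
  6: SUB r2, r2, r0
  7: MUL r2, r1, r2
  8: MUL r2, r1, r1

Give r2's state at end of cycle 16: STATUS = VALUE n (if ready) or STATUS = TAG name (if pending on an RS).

STATUS = TAG Mul2

c1: issue SUB r0<-Add1 | r0:Add1,r1:8,r2:6,r3:6
c2: issue MUL r1<-Mul1 | r0:Add1,r1:Mul1,r2:6,r3:6
c3: issue SUB r3<-Add2 | r0:Add1,r1:Mul1,r2:6,r3:Add2
c4: CDB Add1=-2; issue SUB r0<-Add1 | r0:Add1,r1:Mul1,r2:6,r3:Add2
c5: issue ADD r3<-Add3 | r0:Add1,r1:Mul1,r2:6,r3:Add3
c6: stall | r0:Add1,r1:Mul1,r2:6,r3:Add3
c7: CDB Add2=8; issue ADD r1<-Add2 | r0:Add1,r1:Add2,r2:6,r3:Add3
c8: stall | r0:Add1,r1:Add2,r2:6,r3:Add3
c9: CDB Mul1=-12; stall | r0:Add1,r1:Add2,r2:6,r3:Add3
c10: CDB Add3=16; issue SUB r2<-Add3 | r0:Add1,r1:Add2,r2:Add3,r3:16
c11: issue MUL r2<-Mul1 | r0:Add1,r1:Add2,r2:Mul1,r3:16
c12: CDB Add1=20; issue MUL r2<-Mul2 | r0:20,r1:Add2,r2:Mul2,r3:16
c13: CDB Add2=4 | r0:20,r1:4,r2:Mul2,r3:16
c14: - | r0:20,r1:4,r2:Mul2,r3:16
c15: CDB Add3=-14 | r0:20,r1:4,r2:Mul2,r3:16
c16: - | r0:20,r1:4,r2:Mul2,r3:16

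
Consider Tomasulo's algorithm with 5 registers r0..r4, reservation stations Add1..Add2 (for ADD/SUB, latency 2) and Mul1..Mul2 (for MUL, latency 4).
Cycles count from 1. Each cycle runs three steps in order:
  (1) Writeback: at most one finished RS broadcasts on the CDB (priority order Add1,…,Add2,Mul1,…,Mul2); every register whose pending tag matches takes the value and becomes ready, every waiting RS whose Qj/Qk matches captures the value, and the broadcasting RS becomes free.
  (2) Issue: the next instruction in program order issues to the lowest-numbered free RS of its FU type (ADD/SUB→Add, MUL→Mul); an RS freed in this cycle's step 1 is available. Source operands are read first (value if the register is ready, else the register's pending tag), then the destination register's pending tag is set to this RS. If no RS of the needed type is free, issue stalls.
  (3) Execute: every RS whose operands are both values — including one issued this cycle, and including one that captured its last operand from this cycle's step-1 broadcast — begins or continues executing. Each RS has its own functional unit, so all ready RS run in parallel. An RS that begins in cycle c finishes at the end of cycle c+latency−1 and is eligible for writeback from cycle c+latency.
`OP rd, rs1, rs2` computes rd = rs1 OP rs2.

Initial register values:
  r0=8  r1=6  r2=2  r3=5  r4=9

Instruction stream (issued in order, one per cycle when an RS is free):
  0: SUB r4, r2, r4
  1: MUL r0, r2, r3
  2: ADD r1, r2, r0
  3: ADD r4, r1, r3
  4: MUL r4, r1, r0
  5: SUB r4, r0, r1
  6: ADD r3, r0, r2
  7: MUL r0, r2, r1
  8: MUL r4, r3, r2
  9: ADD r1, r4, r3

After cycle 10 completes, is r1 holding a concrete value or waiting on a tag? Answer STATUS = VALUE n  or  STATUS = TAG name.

  c1: issue SUB r4<-Add1  regs: r0:8,r1:6,r2:2,r3:5,r4:Add1
  c2: issue MUL r0<-Mul1  regs: r0:Mul1,r1:6,r2:2,r3:5,r4:Add1
  c3: CDB Add1=-7; issue ADD r1<-Add1  regs: r0:Mul1,r1:Add1,r2:2,r3:5,r4:-7
  c4: issue ADD r4<-Add2  regs: r0:Mul1,r1:Add1,r2:2,r3:5,r4:Add2
  c5: issue MUL r4<-Mul2  regs: r0:Mul1,r1:Add1,r2:2,r3:5,r4:Mul2
  c6: CDB Mul1=10; stall  regs: r0:10,r1:Add1,r2:2,r3:5,r4:Mul2
  c7: stall  regs: r0:10,r1:Add1,r2:2,r3:5,r4:Mul2
  c8: CDB Add1=12; issue SUB r4<-Add1  regs: r0:10,r1:12,r2:2,r3:5,r4:Add1
  c9: stall  regs: r0:10,r1:12,r2:2,r3:5,r4:Add1
  c10: CDB Add1=-2; issue ADD r3<-Add1  regs: r0:10,r1:12,r2:2,r3:Add1,r4:-2

STATUS = VALUE 12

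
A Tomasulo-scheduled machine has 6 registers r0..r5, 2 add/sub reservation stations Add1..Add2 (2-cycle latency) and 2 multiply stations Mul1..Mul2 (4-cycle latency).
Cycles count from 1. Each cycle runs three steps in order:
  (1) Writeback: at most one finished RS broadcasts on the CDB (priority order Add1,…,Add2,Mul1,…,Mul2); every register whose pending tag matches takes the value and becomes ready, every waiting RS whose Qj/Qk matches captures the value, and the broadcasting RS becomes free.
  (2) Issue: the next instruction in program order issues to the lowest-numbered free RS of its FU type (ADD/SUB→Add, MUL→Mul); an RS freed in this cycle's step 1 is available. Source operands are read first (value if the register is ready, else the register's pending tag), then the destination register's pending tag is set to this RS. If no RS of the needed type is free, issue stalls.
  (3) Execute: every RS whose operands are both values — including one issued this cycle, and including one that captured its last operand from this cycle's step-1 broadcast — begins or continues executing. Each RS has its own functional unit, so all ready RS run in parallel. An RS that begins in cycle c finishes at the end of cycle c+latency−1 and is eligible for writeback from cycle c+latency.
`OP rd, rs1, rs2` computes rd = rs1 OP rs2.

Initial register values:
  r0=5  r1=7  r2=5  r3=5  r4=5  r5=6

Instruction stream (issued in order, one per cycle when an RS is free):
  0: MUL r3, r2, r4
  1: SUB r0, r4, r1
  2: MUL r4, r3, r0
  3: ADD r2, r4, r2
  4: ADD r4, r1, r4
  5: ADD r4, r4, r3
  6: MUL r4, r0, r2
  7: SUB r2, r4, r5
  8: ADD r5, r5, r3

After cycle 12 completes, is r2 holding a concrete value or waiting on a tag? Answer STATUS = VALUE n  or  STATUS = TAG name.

STATUS = VALUE -45

  c1: issue MUL r3<-Mul1  regs: r0:5,r1:7,r2:5,r3:Mul1,r4:5,r5:6
  c2: issue SUB r0<-Add1  regs: r0:Add1,r1:7,r2:5,r3:Mul1,r4:5,r5:6
  c3: issue MUL r4<-Mul2  regs: r0:Add1,r1:7,r2:5,r3:Mul1,r4:Mul2,r5:6
  c4: CDB Add1=-2; issue ADD r2<-Add1  regs: r0:-2,r1:7,r2:Add1,r3:Mul1,r4:Mul2,r5:6
  c5: CDB Mul1=25; issue ADD r4<-Add2  regs: r0:-2,r1:7,r2:Add1,r3:25,r4:Add2,r5:6
  c6: stall  regs: r0:-2,r1:7,r2:Add1,r3:25,r4:Add2,r5:6
  c7: stall  regs: r0:-2,r1:7,r2:Add1,r3:25,r4:Add2,r5:6
  c8: stall  regs: r0:-2,r1:7,r2:Add1,r3:25,r4:Add2,r5:6
  c9: CDB Mul2=-50; stall  regs: r0:-2,r1:7,r2:Add1,r3:25,r4:Add2,r5:6
  c10: stall  regs: r0:-2,r1:7,r2:Add1,r3:25,r4:Add2,r5:6
  c11: CDB Add1=-45; issue ADD r4<-Add1  regs: r0:-2,r1:7,r2:-45,r3:25,r4:Add1,r5:6
  c12: CDB Add2=-43; issue MUL r4<-Mul1  regs: r0:-2,r1:7,r2:-45,r3:25,r4:Mul1,r5:6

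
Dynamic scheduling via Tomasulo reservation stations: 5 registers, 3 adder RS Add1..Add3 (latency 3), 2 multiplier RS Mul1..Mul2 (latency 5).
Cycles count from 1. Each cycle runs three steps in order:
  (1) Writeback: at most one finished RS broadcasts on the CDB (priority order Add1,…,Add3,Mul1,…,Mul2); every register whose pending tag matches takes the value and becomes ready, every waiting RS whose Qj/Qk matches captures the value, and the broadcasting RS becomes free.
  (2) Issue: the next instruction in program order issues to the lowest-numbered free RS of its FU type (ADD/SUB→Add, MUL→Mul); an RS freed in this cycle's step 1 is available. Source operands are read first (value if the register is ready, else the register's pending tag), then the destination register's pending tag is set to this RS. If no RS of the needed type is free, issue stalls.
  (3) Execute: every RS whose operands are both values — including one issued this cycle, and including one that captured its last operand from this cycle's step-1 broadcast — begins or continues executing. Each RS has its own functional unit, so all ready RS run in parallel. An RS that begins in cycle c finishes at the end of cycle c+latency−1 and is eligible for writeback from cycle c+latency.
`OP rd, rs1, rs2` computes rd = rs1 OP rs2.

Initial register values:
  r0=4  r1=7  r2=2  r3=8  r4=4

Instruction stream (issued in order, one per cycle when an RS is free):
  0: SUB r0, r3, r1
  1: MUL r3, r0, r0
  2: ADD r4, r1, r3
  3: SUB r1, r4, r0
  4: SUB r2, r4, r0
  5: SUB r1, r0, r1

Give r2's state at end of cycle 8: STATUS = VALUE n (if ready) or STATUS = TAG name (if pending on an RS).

STATUS = TAG Add3

c1: issue SUB r0<-Add1 | r0:Add1,r1:7,r2:2,r3:8,r4:4
c2: issue MUL r3<-Mul1 | r0:Add1,r1:7,r2:2,r3:Mul1,r4:4
c3: issue ADD r4<-Add2 | r0:Add1,r1:7,r2:2,r3:Mul1,r4:Add2
c4: CDB Add1=1; issue SUB r1<-Add1 | r0:1,r1:Add1,r2:2,r3:Mul1,r4:Add2
c5: issue SUB r2<-Add3 | r0:1,r1:Add1,r2:Add3,r3:Mul1,r4:Add2
c6: stall | r0:1,r1:Add1,r2:Add3,r3:Mul1,r4:Add2
c7: stall | r0:1,r1:Add1,r2:Add3,r3:Mul1,r4:Add2
c8: stall | r0:1,r1:Add1,r2:Add3,r3:Mul1,r4:Add2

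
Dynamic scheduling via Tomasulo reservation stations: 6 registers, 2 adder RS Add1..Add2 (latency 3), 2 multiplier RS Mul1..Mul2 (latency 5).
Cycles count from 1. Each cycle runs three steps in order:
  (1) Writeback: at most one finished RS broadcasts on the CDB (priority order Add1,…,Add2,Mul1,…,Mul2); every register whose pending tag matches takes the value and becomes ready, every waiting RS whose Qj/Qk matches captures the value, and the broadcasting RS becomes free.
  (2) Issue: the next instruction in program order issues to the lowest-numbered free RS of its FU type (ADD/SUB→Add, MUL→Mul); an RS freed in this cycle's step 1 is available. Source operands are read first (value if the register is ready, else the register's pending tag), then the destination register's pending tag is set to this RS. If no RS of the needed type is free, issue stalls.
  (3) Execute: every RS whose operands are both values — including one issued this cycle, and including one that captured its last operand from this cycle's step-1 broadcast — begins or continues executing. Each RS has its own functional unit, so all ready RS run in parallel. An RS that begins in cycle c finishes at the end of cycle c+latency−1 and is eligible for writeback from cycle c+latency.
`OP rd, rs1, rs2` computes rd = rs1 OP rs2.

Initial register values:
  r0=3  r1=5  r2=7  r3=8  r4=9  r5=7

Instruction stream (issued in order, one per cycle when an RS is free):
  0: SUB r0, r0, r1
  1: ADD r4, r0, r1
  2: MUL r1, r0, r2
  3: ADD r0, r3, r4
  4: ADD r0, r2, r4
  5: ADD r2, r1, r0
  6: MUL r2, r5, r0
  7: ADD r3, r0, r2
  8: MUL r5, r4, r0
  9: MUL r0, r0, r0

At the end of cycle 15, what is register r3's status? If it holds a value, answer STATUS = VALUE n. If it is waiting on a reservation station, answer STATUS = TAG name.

STATUS = TAG Add2

  c1: issue SUB r0<-Add1  regs: r0:Add1,r1:5,r2:7,r3:8,r4:9,r5:7
  c2: issue ADD r4<-Add2  regs: r0:Add1,r1:5,r2:7,r3:8,r4:Add2,r5:7
  c3: issue MUL r1<-Mul1  regs: r0:Add1,r1:Mul1,r2:7,r3:8,r4:Add2,r5:7
  c4: CDB Add1=-2; issue ADD r0<-Add1  regs: r0:Add1,r1:Mul1,r2:7,r3:8,r4:Add2,r5:7
  c5: stall  regs: r0:Add1,r1:Mul1,r2:7,r3:8,r4:Add2,r5:7
  c6: stall  regs: r0:Add1,r1:Mul1,r2:7,r3:8,r4:Add2,r5:7
  c7: CDB Add2=3; issue ADD r0<-Add2  regs: r0:Add2,r1:Mul1,r2:7,r3:8,r4:3,r5:7
  c8: stall  regs: r0:Add2,r1:Mul1,r2:7,r3:8,r4:3,r5:7
  c9: CDB Mul1=-14; stall  regs: r0:Add2,r1:-14,r2:7,r3:8,r4:3,r5:7
  c10: CDB Add1=11; issue ADD r2<-Add1  regs: r0:Add2,r1:-14,r2:Add1,r3:8,r4:3,r5:7
  c11: CDB Add2=10; issue MUL r2<-Mul1  regs: r0:10,r1:-14,r2:Mul1,r3:8,r4:3,r5:7
  c12: issue ADD r3<-Add2  regs: r0:10,r1:-14,r2:Mul1,r3:Add2,r4:3,r5:7
  c13: issue MUL r5<-Mul2  regs: r0:10,r1:-14,r2:Mul1,r3:Add2,r4:3,r5:Mul2
  c14: CDB Add1=-4; stall  regs: r0:10,r1:-14,r2:Mul1,r3:Add2,r4:3,r5:Mul2
  c15: stall  regs: r0:10,r1:-14,r2:Mul1,r3:Add2,r4:3,r5:Mul2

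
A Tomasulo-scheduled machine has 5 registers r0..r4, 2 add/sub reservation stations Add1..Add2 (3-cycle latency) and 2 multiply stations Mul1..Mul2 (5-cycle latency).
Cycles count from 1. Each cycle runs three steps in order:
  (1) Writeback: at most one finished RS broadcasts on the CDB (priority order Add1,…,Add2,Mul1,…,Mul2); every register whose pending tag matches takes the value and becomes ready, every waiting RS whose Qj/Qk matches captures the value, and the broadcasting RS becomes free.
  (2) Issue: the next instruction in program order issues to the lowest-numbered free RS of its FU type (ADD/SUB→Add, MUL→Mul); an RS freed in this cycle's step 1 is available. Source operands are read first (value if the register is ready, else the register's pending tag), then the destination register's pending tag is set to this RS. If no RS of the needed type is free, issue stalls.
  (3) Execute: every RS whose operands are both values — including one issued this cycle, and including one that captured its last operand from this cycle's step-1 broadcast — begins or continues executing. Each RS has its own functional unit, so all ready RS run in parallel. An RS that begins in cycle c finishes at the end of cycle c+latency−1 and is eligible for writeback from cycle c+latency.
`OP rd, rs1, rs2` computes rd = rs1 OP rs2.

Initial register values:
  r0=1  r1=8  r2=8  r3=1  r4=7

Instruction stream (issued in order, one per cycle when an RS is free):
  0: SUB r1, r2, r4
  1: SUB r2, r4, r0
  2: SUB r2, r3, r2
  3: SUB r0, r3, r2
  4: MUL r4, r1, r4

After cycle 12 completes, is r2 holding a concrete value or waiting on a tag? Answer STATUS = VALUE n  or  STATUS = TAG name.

STATUS = VALUE -5

c1: issue SUB r1<-Add1 | r0:1,r1:Add1,r2:8,r3:1,r4:7
c2: issue SUB r2<-Add2 | r0:1,r1:Add1,r2:Add2,r3:1,r4:7
c3: stall | r0:1,r1:Add1,r2:Add2,r3:1,r4:7
c4: CDB Add1=1; issue SUB r2<-Add1 | r0:1,r1:1,r2:Add1,r3:1,r4:7
c5: CDB Add2=6; issue SUB r0<-Add2 | r0:Add2,r1:1,r2:Add1,r3:1,r4:7
c6: issue MUL r4<-Mul1 | r0:Add2,r1:1,r2:Add1,r3:1,r4:Mul1
c7: - | r0:Add2,r1:1,r2:Add1,r3:1,r4:Mul1
c8: CDB Add1=-5 | r0:Add2,r1:1,r2:-5,r3:1,r4:Mul1
c9: - | r0:Add2,r1:1,r2:-5,r3:1,r4:Mul1
c10: - | r0:Add2,r1:1,r2:-5,r3:1,r4:Mul1
c11: CDB Add2=6 | r0:6,r1:1,r2:-5,r3:1,r4:Mul1
c12: CDB Mul1=7 | r0:6,r1:1,r2:-5,r3:1,r4:7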